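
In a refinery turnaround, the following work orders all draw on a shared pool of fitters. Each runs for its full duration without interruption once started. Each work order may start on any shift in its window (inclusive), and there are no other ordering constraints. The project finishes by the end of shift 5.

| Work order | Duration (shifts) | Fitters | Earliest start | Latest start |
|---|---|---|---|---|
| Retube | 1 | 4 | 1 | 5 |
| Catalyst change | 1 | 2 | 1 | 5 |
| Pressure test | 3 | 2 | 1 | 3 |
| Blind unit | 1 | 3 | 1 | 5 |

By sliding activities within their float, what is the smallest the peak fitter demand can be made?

Early-start (Retube@1, Catalyst change@1, Pressure test@1, Blind unit@1) gives peak 11: s1:11  s2:2  s3:2  s4:0  s5:0.
Shift Catalyst change→2, Pressure test→2, Blind unit→5.
Schedule Retube@1, Catalyst change@2, Pressure test@2, Blind unit@5: s1:4  s2:4  s3:2  s4:2  s5:3 — peak 4.

4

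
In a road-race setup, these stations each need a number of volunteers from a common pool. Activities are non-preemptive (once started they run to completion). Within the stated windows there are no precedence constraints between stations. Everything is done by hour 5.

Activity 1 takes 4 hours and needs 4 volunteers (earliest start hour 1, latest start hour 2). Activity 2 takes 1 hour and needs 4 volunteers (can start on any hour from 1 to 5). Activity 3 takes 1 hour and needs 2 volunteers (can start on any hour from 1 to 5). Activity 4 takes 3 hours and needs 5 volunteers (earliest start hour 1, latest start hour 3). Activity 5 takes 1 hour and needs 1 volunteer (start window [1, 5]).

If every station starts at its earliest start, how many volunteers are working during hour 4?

4

At early start, hour 4 has: Activity 1.
Demand: 4 = 4.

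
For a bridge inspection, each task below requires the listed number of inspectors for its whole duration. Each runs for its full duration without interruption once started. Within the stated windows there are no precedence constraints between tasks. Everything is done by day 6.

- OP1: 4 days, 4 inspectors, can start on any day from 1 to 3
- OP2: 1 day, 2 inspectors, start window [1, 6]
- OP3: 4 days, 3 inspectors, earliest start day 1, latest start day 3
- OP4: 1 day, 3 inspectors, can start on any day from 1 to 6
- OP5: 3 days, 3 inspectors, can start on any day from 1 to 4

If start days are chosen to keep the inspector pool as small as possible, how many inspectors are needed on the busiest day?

10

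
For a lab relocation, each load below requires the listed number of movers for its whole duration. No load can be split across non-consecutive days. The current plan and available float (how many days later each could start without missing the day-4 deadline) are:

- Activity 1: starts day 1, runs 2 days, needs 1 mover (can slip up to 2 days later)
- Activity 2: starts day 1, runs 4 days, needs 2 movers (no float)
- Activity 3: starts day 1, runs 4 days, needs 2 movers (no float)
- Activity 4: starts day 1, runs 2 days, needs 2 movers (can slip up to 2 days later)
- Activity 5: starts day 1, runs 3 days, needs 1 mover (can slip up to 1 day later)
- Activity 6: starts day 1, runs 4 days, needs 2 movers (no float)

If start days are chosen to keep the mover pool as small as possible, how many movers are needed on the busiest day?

Early-start (Activity 1@1, Activity 2@1, Activity 3@1, Activity 4@1, Activity 5@1, Activity 6@1) gives peak 10: d1:10  d2:10  d3:7  d4:6.
Shift Activity 4→3.
Schedule Activity 1@1, Activity 2@1, Activity 3@1, Activity 4@3, Activity 5@1, Activity 6@1: d1:8  d2:8  d3:9  d4:8 — peak 9.
Total mover-days = 33 over 4 days ⇒ peak ≥ ⌈33/4⌉ = 9, so 9 is optimal.

9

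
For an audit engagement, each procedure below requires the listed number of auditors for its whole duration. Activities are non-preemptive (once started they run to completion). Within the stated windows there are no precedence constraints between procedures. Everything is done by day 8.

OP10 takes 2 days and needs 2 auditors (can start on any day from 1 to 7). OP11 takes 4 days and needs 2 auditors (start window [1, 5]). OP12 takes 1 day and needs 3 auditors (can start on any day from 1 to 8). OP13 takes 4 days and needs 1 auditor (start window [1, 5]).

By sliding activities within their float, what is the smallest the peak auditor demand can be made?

3

Early-start (OP10@1, OP11@1, OP12@1, OP13@1) gives peak 8: d1:8  d2:5  d3:3  d4:3  d5:0  d6:0  d7:0  d8:0.
Shift OP11→3, OP12→7.
Schedule OP10@1, OP11@3, OP12@7, OP13@1: d1:3  d2:3  d3:3  d4:3  d5:2  d6:2  d7:3  d8:0 — peak 3.
Total auditor-days = 19 over 8 days ⇒ peak ≥ ⌈19/8⌉ = 3, so 3 is optimal.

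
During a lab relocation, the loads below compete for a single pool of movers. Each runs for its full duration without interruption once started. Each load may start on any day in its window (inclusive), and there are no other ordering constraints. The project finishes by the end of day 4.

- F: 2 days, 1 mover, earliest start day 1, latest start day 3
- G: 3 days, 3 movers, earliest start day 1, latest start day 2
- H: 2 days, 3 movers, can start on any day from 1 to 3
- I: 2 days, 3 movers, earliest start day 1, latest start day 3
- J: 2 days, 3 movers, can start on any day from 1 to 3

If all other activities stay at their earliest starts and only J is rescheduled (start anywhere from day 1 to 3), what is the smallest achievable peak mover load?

10

J@1: d1:13  d2:13  d3:3  d4:0 → peak 13
J@2: d1:10  d2:13  d3:6  d4:0 → peak 13
J@3: d1:10  d2:10  d3:6  d4:3 → peak 10
Best is J@3, peak 10.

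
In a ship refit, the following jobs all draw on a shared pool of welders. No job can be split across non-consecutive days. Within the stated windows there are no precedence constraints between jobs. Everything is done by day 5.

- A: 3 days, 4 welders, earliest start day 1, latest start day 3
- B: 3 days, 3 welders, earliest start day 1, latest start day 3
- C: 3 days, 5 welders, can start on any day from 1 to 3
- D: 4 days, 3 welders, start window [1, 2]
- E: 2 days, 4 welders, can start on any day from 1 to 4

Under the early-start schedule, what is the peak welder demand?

19

Early-start schedule: A@1, B@1, C@1, D@1, E@1.
Load per day: day 1: 19, day 2: 19, day 3: 15, day 4: 3, day 5: 0.
Peak is 19.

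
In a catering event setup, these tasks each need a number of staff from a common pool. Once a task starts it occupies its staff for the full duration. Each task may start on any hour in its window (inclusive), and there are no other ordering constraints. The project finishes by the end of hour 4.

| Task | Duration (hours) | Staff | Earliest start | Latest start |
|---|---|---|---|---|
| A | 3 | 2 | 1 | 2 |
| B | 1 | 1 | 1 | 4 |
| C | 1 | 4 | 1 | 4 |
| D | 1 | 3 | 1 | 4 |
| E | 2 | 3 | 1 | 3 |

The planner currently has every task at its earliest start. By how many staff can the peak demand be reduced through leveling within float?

8

Early-start peak: h1:13  h2:5  h3:2  h4:0 ⇒ 13.
Leveled (A@1, B@4, C@4, D@1, E@2): h1:5  h2:5  h3:5  h4:5 ⇒ 5.
Reduction 13 − 5 = 8.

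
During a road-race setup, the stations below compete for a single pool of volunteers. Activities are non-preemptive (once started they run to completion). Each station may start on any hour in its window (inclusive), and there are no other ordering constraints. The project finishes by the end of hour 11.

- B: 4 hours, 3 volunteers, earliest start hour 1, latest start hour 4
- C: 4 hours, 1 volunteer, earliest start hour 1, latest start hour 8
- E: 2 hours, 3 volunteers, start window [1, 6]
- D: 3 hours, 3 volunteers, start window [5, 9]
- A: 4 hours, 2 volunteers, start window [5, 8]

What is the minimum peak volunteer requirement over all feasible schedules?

Early-start (B@1, C@1, E@1, D@5, A@5) gives peak 7: h1:7  h2:7  h3:4  h4:4  h5:5  h6:5  h7:5  h8:2  h9:0  h10:0  h11:0.
Shift E→5, D→7.
Schedule B@1, C@1, E@5, D@7, A@5: h1:4  h2:4  h3:4  h4:4  h5:5  h6:5  h7:5  h8:5  h9:3  h10:0  h11:0 — peak 5.

5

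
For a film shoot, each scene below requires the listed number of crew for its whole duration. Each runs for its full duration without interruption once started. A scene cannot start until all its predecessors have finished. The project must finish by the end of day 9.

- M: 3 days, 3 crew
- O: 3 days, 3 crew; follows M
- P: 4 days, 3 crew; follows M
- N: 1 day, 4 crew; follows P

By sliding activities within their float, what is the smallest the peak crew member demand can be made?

6

Schedule M@1, O@4, P@4, N@8: d1:3  d2:3  d3:3  d4:6  d5:6  d6:6  d7:3  d8:4  d9:0 — peak 6.
No arrangement of the 15 feasible schedules does better.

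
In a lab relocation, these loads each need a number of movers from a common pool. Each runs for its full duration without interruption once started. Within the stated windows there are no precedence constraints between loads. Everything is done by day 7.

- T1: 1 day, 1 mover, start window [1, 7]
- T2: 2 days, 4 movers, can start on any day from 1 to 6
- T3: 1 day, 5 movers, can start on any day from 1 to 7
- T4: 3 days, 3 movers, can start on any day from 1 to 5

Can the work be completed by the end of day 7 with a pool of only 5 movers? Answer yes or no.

yes

Schedule T1@1, T2@1, T3@3, T4@4: d1:5  d2:4  d3:5  d4:3  d5:3  d6:3  d7:0 — peak 5 ≤ 5.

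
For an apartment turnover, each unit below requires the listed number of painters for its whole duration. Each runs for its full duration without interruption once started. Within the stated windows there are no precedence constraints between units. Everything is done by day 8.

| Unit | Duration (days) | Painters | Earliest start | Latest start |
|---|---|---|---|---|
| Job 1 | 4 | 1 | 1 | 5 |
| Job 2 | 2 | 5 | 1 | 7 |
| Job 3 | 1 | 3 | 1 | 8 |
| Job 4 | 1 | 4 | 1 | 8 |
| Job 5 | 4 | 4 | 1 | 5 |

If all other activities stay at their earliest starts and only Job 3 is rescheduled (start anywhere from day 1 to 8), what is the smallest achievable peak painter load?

14

Job 3@1: d1:17  d2:10  d3:5  d4:5  d5:0  d6:0  d7:0  d8:0 → peak 17
Job 3@2: d1:14  d2:13  d3:5  d4:5  d5:0  d6:0  d7:0  d8:0 → peak 14
Job 3@3: d1:14  d2:10  d3:8  d4:5  d5:0  d6:0  d7:0  d8:0 → peak 14
Job 3@4: d1:14  d2:10  d3:5  d4:8  d5:0  d6:0  d7:0  d8:0 → peak 14
Job 3@5: d1:14  d2:10  d3:5  d4:5  d5:3  d6:0  d7:0  d8:0 → peak 14
Job 3@6: d1:14  d2:10  d3:5  d4:5  d5:0  d6:3  d7:0  d8:0 → peak 14
Job 3@7: d1:14  d2:10  d3:5  d4:5  d5:0  d6:0  d7:3  d8:0 → peak 14
Job 3@8: d1:14  d2:10  d3:5  d4:5  d5:0  d6:0  d7:0  d8:3 → peak 14
Best is Job 3@2, peak 14.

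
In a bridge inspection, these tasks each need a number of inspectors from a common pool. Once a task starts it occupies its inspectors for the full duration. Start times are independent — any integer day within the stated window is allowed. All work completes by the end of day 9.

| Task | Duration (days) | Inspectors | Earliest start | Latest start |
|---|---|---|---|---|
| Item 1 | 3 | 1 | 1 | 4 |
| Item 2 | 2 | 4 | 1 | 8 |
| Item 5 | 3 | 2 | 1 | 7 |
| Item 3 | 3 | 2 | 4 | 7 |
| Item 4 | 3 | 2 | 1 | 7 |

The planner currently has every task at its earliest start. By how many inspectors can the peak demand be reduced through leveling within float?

5

Early-start peak: d1:9  d2:9  d3:5  d4:2  d5:2  d6:2  d7:0  d8:0  d9:0 ⇒ 9.
Leveled (Item 1@1, Item 2@4, Item 5@1, Item 3@6, Item 4@6): d1:3  d2:3  d3:3  d4:4  d5:4  d6:4  d7:4  d8:4  d9:0 ⇒ 4.
Reduction 9 − 4 = 5.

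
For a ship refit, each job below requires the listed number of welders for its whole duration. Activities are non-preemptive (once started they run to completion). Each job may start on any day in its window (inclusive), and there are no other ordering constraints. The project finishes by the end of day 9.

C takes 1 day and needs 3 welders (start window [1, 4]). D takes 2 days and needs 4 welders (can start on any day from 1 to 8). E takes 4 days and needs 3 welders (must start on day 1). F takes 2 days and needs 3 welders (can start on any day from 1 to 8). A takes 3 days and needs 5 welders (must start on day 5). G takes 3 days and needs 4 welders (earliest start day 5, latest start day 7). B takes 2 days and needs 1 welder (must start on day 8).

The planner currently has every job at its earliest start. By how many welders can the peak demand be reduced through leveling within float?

4

Early-start peak: d1:13  d2:10  d3:3  d4:3  d5:9  d6:9  d7:9  d8:1  d9:1 ⇒ 13.
Leveled (C@1, D@2, E@1, F@4, A@5, G@6, B@8): d1:6  d2:7  d3:7  d4:6  d5:8  d6:9  d7:9  d8:5  d9:1 ⇒ 9.
Reduction 13 − 9 = 4.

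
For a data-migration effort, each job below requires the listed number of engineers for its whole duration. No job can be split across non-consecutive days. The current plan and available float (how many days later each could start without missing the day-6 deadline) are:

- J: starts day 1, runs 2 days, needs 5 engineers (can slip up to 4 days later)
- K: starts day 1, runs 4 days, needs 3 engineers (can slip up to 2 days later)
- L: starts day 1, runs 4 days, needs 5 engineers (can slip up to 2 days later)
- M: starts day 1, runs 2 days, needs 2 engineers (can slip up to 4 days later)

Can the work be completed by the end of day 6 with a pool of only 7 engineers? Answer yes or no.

Total engineer-days = 46; over 6 days the average is 46/6 > 7, so some day must exceed 7.

no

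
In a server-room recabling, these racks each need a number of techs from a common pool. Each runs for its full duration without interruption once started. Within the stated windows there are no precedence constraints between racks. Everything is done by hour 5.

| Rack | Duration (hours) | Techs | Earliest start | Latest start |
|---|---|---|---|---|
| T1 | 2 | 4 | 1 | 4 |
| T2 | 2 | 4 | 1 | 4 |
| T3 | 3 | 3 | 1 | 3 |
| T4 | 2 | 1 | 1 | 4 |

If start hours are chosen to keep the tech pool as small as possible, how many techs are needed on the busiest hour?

7

Early-start (T1@1, T2@1, T3@1, T4@1) gives peak 12: h1:12  h2:12  h3:3  h4:0  h5:0.
Shift T2→3, T4→4.
Schedule T1@1, T2@3, T3@1, T4@4: h1:7  h2:7  h3:7  h4:5  h5:1 — peak 7.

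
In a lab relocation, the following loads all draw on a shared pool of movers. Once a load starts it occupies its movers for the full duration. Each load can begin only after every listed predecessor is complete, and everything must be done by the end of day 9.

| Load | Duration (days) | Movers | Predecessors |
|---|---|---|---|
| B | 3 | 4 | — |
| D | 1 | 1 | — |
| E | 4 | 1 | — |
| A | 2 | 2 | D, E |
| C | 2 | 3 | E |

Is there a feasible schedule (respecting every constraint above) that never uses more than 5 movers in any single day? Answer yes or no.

yes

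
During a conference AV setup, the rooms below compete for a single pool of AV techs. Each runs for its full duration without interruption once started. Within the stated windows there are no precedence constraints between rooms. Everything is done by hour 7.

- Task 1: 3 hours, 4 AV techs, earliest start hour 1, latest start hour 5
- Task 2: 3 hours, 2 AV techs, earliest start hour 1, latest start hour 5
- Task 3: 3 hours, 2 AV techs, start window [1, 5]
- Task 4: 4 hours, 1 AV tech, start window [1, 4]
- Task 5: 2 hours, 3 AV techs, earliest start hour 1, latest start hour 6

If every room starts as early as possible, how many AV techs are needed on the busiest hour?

12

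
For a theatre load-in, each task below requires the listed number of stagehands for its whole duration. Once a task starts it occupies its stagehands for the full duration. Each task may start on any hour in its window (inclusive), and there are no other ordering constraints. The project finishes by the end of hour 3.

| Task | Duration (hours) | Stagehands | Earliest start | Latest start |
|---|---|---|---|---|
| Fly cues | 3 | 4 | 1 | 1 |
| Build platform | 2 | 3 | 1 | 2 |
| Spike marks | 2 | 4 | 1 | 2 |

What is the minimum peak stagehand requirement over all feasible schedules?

11

Schedule Fly cues@1, Build platform@1, Spike marks@1: h1:11  h2:11  h3:4 — peak 11.
No arrangement of the 4 feasible schedules does better.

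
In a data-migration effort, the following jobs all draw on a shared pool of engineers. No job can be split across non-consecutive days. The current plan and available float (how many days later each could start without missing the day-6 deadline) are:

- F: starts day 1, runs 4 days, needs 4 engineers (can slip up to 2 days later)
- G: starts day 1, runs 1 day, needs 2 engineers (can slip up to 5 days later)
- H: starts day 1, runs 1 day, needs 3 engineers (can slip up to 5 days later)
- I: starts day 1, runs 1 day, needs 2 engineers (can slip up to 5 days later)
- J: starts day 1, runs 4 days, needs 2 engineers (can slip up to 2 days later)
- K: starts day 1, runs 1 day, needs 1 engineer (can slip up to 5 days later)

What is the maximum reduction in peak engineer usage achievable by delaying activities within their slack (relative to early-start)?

Early-start peak: d1:14  d2:6  d3:6  d4:6  d5:0  d6:0 ⇒ 14.
Leveled (F@1, G@1, H@5, I@2, J@3, K@5): d1:6  d2:6  d3:6  d4:6  d5:6  d6:2 ⇒ 6.
Reduction 14 − 6 = 8.

8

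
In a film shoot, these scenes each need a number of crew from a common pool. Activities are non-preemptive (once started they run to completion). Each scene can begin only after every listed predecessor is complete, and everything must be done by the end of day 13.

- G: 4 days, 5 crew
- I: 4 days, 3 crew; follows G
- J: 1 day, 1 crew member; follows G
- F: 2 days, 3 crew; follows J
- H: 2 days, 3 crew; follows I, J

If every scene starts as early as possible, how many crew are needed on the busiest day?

Early-start schedule: G@1, I@5, J@5, F@6, H@9.
Load per day: day 1: 5, day 2: 5, day 3: 5, day 4: 5, day 5: 4, day 6: 6, day 7: 6, day 8: 3, day 9: 3, day 10: 3, day 11: 0, day 12: 0, day 13: 0.
Peak is 6.

6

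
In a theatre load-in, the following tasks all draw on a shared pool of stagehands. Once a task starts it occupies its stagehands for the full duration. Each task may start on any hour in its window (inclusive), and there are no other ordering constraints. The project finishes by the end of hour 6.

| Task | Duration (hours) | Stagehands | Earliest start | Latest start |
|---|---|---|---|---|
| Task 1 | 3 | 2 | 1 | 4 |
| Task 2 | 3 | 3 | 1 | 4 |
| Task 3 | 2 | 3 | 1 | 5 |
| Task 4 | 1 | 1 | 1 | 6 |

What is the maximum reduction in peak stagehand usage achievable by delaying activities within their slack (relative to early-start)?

4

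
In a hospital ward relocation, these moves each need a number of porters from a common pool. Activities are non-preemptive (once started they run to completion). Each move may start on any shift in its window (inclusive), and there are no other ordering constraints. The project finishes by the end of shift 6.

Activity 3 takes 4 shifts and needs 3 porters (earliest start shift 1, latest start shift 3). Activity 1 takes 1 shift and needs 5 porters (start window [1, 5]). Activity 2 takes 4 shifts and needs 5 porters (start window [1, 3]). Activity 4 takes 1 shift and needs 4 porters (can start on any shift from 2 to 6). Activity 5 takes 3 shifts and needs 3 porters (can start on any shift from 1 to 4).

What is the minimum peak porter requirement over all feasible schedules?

11

Early-start (Activity 3@1, Activity 1@1, Activity 2@1, Activity 4@2, Activity 5@1) gives peak 16: s1:16  s2:15  s3:11  s4:8  s5:0  s6:0.
Shift Activity 2→2, Activity 4→5.
Schedule Activity 3@1, Activity 1@1, Activity 2@2, Activity 4@5, Activity 5@1: s1:11  s2:11  s3:11  s4:8  s5:9  s6:0 — peak 11.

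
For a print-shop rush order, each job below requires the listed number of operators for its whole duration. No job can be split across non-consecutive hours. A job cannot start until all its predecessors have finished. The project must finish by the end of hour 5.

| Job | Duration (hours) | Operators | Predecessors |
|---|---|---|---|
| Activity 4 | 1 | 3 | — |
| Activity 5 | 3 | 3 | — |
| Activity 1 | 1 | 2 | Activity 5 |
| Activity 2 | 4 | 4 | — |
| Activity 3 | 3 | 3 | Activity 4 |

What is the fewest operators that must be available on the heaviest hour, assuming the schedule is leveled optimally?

Schedule Activity 4@1, Activity 5@1, Activity 1@4, Activity 2@1, Activity 3@2: h1:10  h2:10  h3:10  h4:9  h5:0 — peak 10.
No arrangement of the 18 feasible schedules does better.

10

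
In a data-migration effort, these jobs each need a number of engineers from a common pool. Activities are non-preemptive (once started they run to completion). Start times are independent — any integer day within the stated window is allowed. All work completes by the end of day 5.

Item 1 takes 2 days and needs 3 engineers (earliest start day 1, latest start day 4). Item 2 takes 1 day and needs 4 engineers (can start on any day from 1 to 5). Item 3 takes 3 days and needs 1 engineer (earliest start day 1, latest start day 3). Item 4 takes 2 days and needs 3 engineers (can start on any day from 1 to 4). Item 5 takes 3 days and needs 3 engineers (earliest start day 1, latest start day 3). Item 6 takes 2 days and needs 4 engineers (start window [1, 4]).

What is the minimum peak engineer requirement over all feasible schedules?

Early-start (Item 1@1, Item 2@1, Item 3@1, Item 4@1, Item 5@1, Item 6@1) gives peak 18: d1:18  d2:14  d3:4  d4:0  d5:0.
Shift Item 4→2, Item 5→3, Item 6→4.
Schedule Item 1@1, Item 2@1, Item 3@1, Item 4@2, Item 5@3, Item 6@4: d1:8  d2:7  d3:7  d4:7  d5:7 — peak 8.
Total engineer-days = 36 over 5 days ⇒ peak ≥ ⌈36/5⌉ = 8, so 8 is optimal.

8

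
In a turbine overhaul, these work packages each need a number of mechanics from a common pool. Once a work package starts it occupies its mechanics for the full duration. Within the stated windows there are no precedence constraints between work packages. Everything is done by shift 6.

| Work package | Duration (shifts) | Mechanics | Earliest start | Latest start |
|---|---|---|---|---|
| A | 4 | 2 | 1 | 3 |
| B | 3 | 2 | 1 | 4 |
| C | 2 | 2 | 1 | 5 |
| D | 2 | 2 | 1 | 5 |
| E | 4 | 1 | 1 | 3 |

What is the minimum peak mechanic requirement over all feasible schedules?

5

Early-start (A@1, B@1, C@1, D@1, E@1) gives peak 9: s1:9  s2:9  s3:5  s4:3  s5:0  s6:0.
Shift C→4, D→5.
Schedule A@1, B@1, C@4, D@5, E@1: s1:5  s2:5  s3:5  s4:5  s5:4  s6:2 — peak 5.
Total mechanic-shifts = 26 over 6 shifts ⇒ peak ≥ ⌈26/6⌉ = 5, so 5 is optimal.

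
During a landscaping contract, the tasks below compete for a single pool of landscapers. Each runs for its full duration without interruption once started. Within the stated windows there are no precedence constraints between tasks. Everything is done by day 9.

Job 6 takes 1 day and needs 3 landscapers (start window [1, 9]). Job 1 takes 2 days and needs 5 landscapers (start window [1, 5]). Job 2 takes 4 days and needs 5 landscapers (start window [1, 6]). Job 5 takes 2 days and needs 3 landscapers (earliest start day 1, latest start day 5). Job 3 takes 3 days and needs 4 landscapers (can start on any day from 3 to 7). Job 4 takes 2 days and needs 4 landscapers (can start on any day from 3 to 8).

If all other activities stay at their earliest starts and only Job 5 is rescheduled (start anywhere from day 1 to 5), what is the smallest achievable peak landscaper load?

13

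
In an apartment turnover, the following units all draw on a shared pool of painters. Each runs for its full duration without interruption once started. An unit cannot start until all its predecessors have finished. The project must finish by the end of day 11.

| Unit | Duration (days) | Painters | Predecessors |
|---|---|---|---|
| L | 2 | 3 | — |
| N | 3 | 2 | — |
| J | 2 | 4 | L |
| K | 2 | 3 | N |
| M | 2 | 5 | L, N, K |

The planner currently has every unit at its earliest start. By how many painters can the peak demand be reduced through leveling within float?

2

Early-start peak: d1:5  d2:5  d3:6  d4:7  d5:3  d6:5  d7:5  d8:0  d9:0  d10:0  d11:0 ⇒ 7.
Leveled (L@1, N@1, J@4, K@6, M@8): d1:5  d2:5  d3:2  d4:4  d5:4  d6:3  d7:3  d8:5  d9:5  d10:0  d11:0 ⇒ 5.
Reduction 7 − 5 = 2.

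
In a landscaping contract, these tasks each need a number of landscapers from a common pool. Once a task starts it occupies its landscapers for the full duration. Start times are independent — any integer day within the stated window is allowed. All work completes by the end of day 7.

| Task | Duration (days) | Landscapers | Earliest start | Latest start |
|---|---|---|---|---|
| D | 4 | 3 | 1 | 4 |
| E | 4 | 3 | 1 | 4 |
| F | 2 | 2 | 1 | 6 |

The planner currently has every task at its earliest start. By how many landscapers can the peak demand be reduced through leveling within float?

Early-start peak: d1:8  d2:8  d3:6  d4:6  d5:0  d6:0  d7:0 ⇒ 8.
Leveled (D@1, E@1, F@5): d1:6  d2:6  d3:6  d4:6  d5:2  d6:2  d7:0 ⇒ 6.
Reduction 8 − 6 = 2.

2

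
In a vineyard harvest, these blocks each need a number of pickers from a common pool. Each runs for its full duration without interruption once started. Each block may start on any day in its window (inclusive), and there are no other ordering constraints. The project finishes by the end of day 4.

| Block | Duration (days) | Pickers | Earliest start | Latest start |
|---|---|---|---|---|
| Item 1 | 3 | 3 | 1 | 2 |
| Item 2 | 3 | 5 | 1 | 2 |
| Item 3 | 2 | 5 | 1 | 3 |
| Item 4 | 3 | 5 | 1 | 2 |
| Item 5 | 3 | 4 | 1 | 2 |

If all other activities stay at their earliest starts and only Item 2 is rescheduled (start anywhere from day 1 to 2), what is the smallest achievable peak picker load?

Item 2@1: d1:22  d2:22  d3:17  d4:0 → peak 22
Item 2@2: d1:17  d2:22  d3:17  d4:5 → peak 22
Best is Item 2@1, peak 22.

22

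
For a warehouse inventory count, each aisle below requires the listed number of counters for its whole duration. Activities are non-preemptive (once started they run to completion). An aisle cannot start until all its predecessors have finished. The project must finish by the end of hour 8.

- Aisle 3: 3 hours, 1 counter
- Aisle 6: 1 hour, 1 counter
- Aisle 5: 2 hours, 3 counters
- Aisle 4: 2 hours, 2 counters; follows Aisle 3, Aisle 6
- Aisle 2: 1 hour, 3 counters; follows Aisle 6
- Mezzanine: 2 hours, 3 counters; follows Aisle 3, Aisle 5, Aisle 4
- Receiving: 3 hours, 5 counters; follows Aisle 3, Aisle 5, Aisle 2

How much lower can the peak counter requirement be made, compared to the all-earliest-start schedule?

Early-start peak: h1:5  h2:7  h3:1  h4:7  h5:7  h6:8  h7:3  h8:0 ⇒ 8.
Leveled (Aisle 3@1, Aisle 6@1, Aisle 5@1, Aisle 4@4, Aisle 2@2, Mezzanine@7, Receiving@4): h1:5  h2:7  h3:1  h4:7  h5:7  h6:5  h7:3  h8:3 ⇒ 7.
Reduction 8 − 7 = 1.

1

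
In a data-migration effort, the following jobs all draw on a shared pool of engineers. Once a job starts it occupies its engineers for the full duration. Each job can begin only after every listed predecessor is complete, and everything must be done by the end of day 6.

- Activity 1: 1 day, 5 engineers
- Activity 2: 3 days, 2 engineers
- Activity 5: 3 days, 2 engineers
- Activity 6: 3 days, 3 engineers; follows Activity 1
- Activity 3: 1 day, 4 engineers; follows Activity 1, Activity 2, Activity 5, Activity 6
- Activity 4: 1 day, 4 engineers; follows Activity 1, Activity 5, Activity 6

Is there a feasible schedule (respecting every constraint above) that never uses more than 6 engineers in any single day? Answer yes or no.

no

The minimum achievable peak is 7; 6 < 7, so no feasible schedule stays within the cap.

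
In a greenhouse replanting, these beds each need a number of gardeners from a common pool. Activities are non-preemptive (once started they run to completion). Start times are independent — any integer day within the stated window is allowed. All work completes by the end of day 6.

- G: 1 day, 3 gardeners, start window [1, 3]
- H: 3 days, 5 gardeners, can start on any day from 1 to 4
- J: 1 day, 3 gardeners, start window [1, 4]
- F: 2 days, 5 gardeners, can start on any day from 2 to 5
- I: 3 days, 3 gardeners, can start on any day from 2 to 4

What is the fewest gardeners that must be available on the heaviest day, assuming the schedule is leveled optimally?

8

Early-start (G@1, H@1, J@1, F@2, I@2) gives peak 13: d1:11  d2:13  d3:13  d4:3  d5:0  d6:0.
Shift J→2, F→4, I→3.
Schedule G@1, H@1, J@2, F@4, I@3: d1:8  d2:8  d3:8  d4:8  d5:8  d6:0 — peak 8.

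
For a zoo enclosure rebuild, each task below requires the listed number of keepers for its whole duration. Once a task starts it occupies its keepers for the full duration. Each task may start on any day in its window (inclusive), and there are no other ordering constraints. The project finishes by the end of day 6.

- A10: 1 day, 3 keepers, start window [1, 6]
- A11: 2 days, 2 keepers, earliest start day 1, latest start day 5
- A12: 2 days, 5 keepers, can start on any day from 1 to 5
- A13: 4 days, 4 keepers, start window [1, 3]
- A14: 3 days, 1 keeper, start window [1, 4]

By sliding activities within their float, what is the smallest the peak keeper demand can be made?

Early-start (A10@1, A11@1, A12@1, A13@1, A14@1) gives peak 15: d1:15  d2:12  d3:5  d4:4  d5:0  d6:0.
Shift A11→2, A12→5, A14→2.
Schedule A10@1, A11@2, A12@5, A13@1, A14@2: d1:7  d2:7  d3:7  d4:5  d5:5  d6:5 — peak 7.

7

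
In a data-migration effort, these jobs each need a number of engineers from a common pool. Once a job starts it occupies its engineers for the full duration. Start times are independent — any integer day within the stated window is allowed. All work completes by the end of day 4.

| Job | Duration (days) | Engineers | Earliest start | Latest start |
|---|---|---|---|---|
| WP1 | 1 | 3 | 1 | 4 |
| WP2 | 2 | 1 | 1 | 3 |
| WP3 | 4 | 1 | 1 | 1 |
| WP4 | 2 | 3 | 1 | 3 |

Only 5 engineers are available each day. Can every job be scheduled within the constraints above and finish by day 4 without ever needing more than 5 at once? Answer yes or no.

Schedule WP1@1, WP2@1, WP3@1, WP4@2: d1:5  d2:5  d3:4  d4:1 — peak 5 ≤ 5.

yes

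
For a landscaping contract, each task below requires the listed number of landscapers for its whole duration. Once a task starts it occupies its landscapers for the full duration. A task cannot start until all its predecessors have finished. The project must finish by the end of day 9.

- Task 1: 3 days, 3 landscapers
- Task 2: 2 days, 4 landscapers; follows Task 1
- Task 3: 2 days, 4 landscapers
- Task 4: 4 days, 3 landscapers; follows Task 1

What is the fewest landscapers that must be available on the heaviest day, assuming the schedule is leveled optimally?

Schedule Task 1@1, Task 2@4, Task 3@1, Task 4@4: d1:7  d2:7  d3:3  d4:7  d5:7  d6:3  d7:3  d8:0  d9:0 — peak 7.

7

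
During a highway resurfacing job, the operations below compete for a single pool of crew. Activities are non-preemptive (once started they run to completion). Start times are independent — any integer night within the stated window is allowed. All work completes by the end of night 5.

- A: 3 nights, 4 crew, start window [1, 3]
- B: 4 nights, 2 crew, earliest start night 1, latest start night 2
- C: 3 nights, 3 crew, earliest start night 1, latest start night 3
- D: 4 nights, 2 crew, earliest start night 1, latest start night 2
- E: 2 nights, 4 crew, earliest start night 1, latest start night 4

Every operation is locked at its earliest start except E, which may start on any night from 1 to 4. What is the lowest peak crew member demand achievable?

E@1: n1:15  n2:15  n3:11  n4:4  n5:0 → peak 15
E@2: n1:11  n2:15  n3:15  n4:4  n5:0 → peak 15
E@3: n1:11  n2:11  n3:15  n4:8  n5:0 → peak 15
E@4: n1:11  n2:11  n3:11  n4:8  n5:4 → peak 11
Best is E@4, peak 11.

11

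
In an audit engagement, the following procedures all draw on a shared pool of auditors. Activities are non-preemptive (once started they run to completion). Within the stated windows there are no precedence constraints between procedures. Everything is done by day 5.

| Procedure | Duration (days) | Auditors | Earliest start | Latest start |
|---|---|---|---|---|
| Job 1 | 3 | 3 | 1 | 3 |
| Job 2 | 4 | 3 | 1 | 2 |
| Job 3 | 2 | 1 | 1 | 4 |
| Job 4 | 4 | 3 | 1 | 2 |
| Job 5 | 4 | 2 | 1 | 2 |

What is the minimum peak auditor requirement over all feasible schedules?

Early-start (Job 1@1, Job 2@1, Job 3@1, Job 4@1, Job 5@1) gives peak 12: d1:12  d2:12  d3:11  d4:8  d5:0.
Shift Job 3→4.
Schedule Job 1@1, Job 2@1, Job 3@4, Job 4@1, Job 5@1: d1:11  d2:11  d3:11  d4:9  d5:1 — peak 11.

11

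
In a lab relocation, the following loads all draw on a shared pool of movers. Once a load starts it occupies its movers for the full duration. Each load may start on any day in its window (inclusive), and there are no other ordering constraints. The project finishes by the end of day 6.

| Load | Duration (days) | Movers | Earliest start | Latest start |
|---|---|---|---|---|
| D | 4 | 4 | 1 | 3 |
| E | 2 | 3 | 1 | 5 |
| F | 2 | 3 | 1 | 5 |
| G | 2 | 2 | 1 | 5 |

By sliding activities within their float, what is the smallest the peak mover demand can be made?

6

Early-start (D@1, E@1, F@1, G@1) gives peak 12: d1:12  d2:12  d3:4  d4:4  d5:0  d6:0.
Shift E→5, F→5.
Schedule D@1, E@5, F@5, G@1: d1:6  d2:6  d3:4  d4:4  d5:6  d6:6 — peak 6.
Total mover-days = 32 over 6 days ⇒ peak ≥ ⌈32/6⌉ = 6, so 6 is optimal.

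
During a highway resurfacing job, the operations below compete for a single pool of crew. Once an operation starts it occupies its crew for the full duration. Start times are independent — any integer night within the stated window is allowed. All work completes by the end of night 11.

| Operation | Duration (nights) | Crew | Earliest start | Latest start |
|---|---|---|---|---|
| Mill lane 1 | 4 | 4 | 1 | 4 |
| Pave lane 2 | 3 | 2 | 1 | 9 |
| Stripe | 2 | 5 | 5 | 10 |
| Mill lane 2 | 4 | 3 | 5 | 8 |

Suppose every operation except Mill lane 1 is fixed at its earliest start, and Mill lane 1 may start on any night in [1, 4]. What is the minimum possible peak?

Mill lane 1@1: n1:6  n2:6  n3:6  n4:4  n5:8  n6:8  n7:3  n8:3  n9:0  n10:0  n11:0 → peak 8
Mill lane 1@2: n1:2  n2:6  n3:6  n4:4  n5:12  n6:8  n7:3  n8:3  n9:0  n10:0  n11:0 → peak 12
Mill lane 1@3: n1:2  n2:2  n3:6  n4:4  n5:12  n6:12  n7:3  n8:3  n9:0  n10:0  n11:0 → peak 12
Mill lane 1@4: n1:2  n2:2  n3:2  n4:4  n5:12  n6:12  n7:7  n8:3  n9:0  n10:0  n11:0 → peak 12
Best is Mill lane 1@1, peak 8.

8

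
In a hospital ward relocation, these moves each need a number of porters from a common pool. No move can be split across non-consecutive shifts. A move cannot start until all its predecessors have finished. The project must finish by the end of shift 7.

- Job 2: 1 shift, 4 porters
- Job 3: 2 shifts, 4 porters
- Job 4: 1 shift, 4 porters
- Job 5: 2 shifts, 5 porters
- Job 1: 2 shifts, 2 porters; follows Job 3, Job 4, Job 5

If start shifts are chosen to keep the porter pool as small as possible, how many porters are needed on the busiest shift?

6

Early-start (Job 2@1, Job 3@1, Job 4@1, Job 5@1, Job 1@3) gives peak 17: s1:17  s2:9  s3:2  s4:2  s5:0  s6:0  s7:0.
Shift Job 2→6, Job 4→3, Job 5→4, Job 1→6.
Schedule Job 2@6, Job 3@1, Job 4@3, Job 5@4, Job 1@6: s1:4  s2:4  s3:4  s4:5  s5:5  s6:6  s7:2 — peak 6.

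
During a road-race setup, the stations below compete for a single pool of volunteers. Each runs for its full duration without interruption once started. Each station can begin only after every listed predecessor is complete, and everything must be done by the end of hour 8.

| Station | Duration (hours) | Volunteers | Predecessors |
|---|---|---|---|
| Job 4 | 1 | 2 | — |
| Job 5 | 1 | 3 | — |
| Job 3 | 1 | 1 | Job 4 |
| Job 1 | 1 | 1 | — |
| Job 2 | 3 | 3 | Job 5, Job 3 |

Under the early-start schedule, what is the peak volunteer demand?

Early-start schedule: Job 4@1, Job 5@1, Job 3@2, Job 1@1, Job 2@3.
Load per hour: hour 1: 6, hour 2: 1, hour 3: 3, hour 4: 3, hour 5: 3, hour 6: 0, hour 7: 0, hour 8: 0.
Peak is 6.

6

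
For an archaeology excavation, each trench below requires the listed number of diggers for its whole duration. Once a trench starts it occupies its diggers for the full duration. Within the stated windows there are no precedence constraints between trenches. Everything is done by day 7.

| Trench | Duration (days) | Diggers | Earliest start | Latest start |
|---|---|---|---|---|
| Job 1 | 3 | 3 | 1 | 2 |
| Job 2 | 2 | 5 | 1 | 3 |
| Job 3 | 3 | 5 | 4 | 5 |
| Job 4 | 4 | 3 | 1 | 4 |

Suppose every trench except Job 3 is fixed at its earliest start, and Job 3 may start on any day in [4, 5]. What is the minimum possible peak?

11

Job 3@4: d1:11  d2:11  d3:6  d4:8  d5:5  d6:5  d7:0 → peak 11
Job 3@5: d1:11  d2:11  d3:6  d4:3  d5:5  d6:5  d7:5 → peak 11
Best is Job 3@4, peak 11.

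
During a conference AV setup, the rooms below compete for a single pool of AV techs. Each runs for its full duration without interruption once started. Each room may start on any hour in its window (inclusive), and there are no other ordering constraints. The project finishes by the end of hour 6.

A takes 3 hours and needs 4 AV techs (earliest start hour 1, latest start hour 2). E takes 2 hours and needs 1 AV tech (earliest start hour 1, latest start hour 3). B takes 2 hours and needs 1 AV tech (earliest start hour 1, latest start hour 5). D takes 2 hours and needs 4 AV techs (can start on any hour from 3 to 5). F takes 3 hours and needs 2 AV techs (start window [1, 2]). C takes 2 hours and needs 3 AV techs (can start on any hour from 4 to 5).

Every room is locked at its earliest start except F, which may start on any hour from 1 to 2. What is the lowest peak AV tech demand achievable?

F@1: h1:8  h2:8  h3:10  h4:7  h5:3  h6:0 → peak 10
F@2: h1:6  h2:8  h3:10  h4:9  h5:3  h6:0 → peak 10
Best is F@1, peak 10.

10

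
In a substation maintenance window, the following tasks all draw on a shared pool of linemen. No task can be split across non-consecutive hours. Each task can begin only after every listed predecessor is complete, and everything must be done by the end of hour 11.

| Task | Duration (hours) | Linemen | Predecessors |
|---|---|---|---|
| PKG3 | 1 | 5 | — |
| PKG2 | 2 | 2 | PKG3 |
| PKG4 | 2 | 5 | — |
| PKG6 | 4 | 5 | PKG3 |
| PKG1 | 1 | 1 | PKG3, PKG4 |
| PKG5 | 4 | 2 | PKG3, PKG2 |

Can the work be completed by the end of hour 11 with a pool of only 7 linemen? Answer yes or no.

yes

Schedule PKG3@1, PKG2@2, PKG4@2, PKG6@4, PKG1@4, PKG5@5: h1:5  h2:7  h3:7  h4:6  h5:7  h6:7  h7:7  h8:2  h9:0  h10:0  h11:0 — peak 7 ≤ 7.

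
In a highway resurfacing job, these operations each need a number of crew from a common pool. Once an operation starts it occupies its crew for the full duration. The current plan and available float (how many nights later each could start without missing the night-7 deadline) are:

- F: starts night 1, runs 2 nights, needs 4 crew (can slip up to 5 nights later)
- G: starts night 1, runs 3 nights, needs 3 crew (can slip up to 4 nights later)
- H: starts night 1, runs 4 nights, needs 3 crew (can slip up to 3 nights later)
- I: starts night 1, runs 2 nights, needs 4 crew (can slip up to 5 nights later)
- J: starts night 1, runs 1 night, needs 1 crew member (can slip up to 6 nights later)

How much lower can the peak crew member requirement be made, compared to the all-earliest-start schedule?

8

Early-start peak: n1:15  n2:14  n3:6  n4:3  n5:0  n6:0  n7:0 ⇒ 15.
Leveled (F@1, G@1, H@3, I@4, J@3): n1:7  n2:7  n3:7  n4:7  n5:7  n6:3  n7:0 ⇒ 7.
Reduction 15 − 7 = 8.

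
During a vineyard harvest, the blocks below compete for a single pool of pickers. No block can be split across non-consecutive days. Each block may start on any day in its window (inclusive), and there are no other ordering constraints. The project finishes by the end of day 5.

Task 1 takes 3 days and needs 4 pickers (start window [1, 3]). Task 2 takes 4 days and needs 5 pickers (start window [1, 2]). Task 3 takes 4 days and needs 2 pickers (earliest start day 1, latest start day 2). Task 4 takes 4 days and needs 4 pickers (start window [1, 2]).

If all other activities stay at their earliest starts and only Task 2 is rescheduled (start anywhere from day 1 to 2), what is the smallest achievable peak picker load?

Task 2@1: d1:15  d2:15  d3:15  d4:11  d5:0 → peak 15
Task 2@2: d1:10  d2:15  d3:15  d4:11  d5:5 → peak 15
Best is Task 2@1, peak 15.

15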